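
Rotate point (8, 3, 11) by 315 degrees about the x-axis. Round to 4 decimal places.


x' = 8
y' = 3*cos(315) - 11*sin(315) = 9.8995
z' = 3*sin(315) + 11*cos(315) = 5.6569

(8, 9.8995, 5.6569)


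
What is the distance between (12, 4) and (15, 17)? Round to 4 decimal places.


d = sqrt((15-12)^2 + (17-4)^2) = 13.3417

13.3417


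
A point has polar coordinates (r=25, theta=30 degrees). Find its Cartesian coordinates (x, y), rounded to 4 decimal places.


x = 25 * cos(30) = 21.6506
y = 25 * sin(30) = 12.5

(21.6506, 12.5)


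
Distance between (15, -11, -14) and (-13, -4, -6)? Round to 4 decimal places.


d = sqrt((-13-15)^2 + (-4--11)^2 + (-6--14)^2) = 29.95

29.95


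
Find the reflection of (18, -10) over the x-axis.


Reflection across x-axis: (x, y) -> (x, -y)
(18, -10) -> (18, 10)

(18, 10)


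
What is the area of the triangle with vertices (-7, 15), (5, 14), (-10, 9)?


Area = |x1(y2-y3) + x2(y3-y1) + x3(y1-y2)| / 2
= |-7*(14-9) + 5*(9-15) + -10*(15-14)| / 2
= 37.5

37.5


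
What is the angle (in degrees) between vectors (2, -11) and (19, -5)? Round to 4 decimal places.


dot = 2*19 + -11*-5 = 93
|u| = 11.1803, |v| = 19.6469
cos(angle) = 0.4234
angle = 64.9516 degrees

64.9516 degrees


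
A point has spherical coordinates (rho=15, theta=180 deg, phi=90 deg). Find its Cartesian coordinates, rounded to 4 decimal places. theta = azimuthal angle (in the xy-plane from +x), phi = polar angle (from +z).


x = 15 * sin(90) * cos(180) = -15
y = 15 * sin(90) * sin(180) = 0
z = 15 * cos(90) = 0

(-15, 0, 0)


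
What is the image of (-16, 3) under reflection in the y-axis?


Reflection across y-axis: (x, y) -> (-x, y)
(-16, 3) -> (16, 3)

(16, 3)


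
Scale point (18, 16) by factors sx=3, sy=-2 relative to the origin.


Scaling: (x*sx, y*sy) = (18*3, 16*-2) = (54, -32)

(54, -32)


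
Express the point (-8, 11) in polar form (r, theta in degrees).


r = sqrt((-8)^2 + 11^2) = 13.6015
theta = atan2(11, -8) = 126.0274 degrees

r = 13.6015, theta = 126.0274 degrees


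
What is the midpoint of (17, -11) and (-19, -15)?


Midpoint = ((17+-19)/2, (-11+-15)/2) = (-1, -13)

(-1, -13)


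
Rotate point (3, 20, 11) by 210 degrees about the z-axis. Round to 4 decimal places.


x' = 3*cos(210) - 20*sin(210) = 7.4019
y' = 3*sin(210) + 20*cos(210) = -18.8205
z' = 11

(7.4019, -18.8205, 11)


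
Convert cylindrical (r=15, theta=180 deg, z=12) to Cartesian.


x = 15 * cos(180) = -15
y = 15 * sin(180) = 0
z = 12

(-15, 0, 12)


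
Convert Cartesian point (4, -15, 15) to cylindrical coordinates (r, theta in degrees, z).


r = sqrt(4^2 + (-15)^2) = 15.5242
theta = atan2(-15, 4) = 284.9314 deg
z = 15

r = 15.5242, theta = 284.9314 deg, z = 15


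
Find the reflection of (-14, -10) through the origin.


Reflection through origin: (x, y) -> (-x, -y)
(-14, -10) -> (14, 10)

(14, 10)


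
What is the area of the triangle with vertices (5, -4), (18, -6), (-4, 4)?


Area = |x1(y2-y3) + x2(y3-y1) + x3(y1-y2)| / 2
= |5*(-6-4) + 18*(4--4) + -4*(-4--6)| / 2
= 43

43


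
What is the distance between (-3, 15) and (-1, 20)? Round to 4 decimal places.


d = sqrt((-1--3)^2 + (20-15)^2) = 5.3852

5.3852


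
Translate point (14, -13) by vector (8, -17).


Translation: (x+dx, y+dy) = (14+8, -13+-17) = (22, -30)

(22, -30)


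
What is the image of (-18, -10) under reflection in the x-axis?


Reflection across x-axis: (x, y) -> (x, -y)
(-18, -10) -> (-18, 10)

(-18, 10)


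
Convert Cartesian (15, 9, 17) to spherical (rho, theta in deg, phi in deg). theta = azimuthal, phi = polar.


rho = sqrt(15^2 + 9^2 + 17^2) = 24.3926
theta = atan2(9, 15) = 30.9638 deg
phi = acos(17/24.3926) = 45.8186 deg

rho = 24.3926, theta = 30.9638 deg, phi = 45.8186 deg


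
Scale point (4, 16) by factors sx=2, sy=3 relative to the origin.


Scaling: (x*sx, y*sy) = (4*2, 16*3) = (8, 48)

(8, 48)


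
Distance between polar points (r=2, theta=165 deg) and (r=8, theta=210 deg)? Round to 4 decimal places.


d = sqrt(r1^2 + r2^2 - 2*r1*r2*cos(t2-t1))
d = sqrt(2^2 + 8^2 - 2*2*8*cos(210-165)) = 6.7359

6.7359


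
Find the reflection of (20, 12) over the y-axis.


Reflection across y-axis: (x, y) -> (-x, y)
(20, 12) -> (-20, 12)

(-20, 12)


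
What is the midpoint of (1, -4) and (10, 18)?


Midpoint = ((1+10)/2, (-4+18)/2) = (5.5, 7)

(5.5, 7)


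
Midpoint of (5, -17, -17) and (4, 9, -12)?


Midpoint = ((5+4)/2, (-17+9)/2, (-17+-12)/2) = (4.5, -4, -14.5)

(4.5, -4, -14.5)


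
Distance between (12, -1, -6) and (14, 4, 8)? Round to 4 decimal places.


d = sqrt((14-12)^2 + (4--1)^2 + (8--6)^2) = 15

15


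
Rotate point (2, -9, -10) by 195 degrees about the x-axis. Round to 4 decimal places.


x' = 2
y' = -9*cos(195) - -10*sin(195) = 6.1051
z' = -9*sin(195) + -10*cos(195) = 11.9886

(2, 6.1051, 11.9886)


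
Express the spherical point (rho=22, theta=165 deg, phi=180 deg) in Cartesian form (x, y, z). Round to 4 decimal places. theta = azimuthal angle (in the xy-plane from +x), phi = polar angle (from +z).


x = 22 * sin(180) * cos(165) = 0
y = 22 * sin(180) * sin(165) = 0
z = 22 * cos(180) = -22

(0, 0, -22)


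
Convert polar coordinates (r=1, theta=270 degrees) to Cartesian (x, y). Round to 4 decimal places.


x = 1 * cos(270) = 0
y = 1 * sin(270) = -1

(0, -1)


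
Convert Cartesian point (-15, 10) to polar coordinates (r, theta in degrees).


r = sqrt((-15)^2 + 10^2) = 18.0278
theta = atan2(10, -15) = 146.3099 degrees

r = 18.0278, theta = 146.3099 degrees


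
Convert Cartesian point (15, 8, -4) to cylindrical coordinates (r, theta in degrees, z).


r = sqrt(15^2 + 8^2) = 17
theta = atan2(8, 15) = 28.0725 deg
z = -4

r = 17, theta = 28.0725 deg, z = -4


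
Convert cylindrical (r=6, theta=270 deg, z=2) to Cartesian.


x = 6 * cos(270) = 0
y = 6 * sin(270) = -6
z = 2

(0, -6, 2)


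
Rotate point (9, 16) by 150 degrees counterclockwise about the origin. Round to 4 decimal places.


x' = 9*cos(150) - 16*sin(150) = -15.7942
y' = 9*sin(150) + 16*cos(150) = -9.3564

(-15.7942, -9.3564)


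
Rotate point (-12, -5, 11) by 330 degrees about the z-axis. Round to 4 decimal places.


x' = -12*cos(330) - -5*sin(330) = -12.8923
y' = -12*sin(330) + -5*cos(330) = 1.6699
z' = 11

(-12.8923, 1.6699, 11)


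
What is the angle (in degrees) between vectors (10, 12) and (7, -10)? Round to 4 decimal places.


dot = 10*7 + 12*-10 = -50
|u| = 15.6205, |v| = 12.2066
cos(angle) = -0.2622
angle = 105.2024 degrees

105.2024 degrees


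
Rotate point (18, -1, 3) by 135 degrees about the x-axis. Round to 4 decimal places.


x' = 18
y' = -1*cos(135) - 3*sin(135) = -1.4142
z' = -1*sin(135) + 3*cos(135) = -2.8284

(18, -1.4142, -2.8284)


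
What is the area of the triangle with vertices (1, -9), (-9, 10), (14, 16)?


Area = |x1(y2-y3) + x2(y3-y1) + x3(y1-y2)| / 2
= |1*(10-16) + -9*(16--9) + 14*(-9-10)| / 2
= 248.5

248.5


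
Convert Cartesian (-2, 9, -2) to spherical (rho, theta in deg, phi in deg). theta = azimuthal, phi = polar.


rho = sqrt((-2)^2 + 9^2 + (-2)^2) = 9.434
theta = atan2(9, -2) = 102.5288 deg
phi = acos(-2/9.434) = 102.2396 deg

rho = 9.434, theta = 102.5288 deg, phi = 102.2396 deg


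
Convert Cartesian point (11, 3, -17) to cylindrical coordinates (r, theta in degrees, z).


r = sqrt(11^2 + 3^2) = 11.4018
theta = atan2(3, 11) = 15.2551 deg
z = -17

r = 11.4018, theta = 15.2551 deg, z = -17


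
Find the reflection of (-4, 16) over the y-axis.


Reflection across y-axis: (x, y) -> (-x, y)
(-4, 16) -> (4, 16)

(4, 16)


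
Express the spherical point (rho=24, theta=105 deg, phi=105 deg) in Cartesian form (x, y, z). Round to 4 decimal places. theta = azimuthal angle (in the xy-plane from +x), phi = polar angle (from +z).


x = 24 * sin(105) * cos(105) = -6
y = 24 * sin(105) * sin(105) = 22.3923
z = 24 * cos(105) = -6.2117

(-6, 22.3923, -6.2117)


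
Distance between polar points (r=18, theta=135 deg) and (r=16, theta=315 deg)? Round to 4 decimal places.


d = sqrt(r1^2 + r2^2 - 2*r1*r2*cos(t2-t1))
d = sqrt(18^2 + 16^2 - 2*18*16*cos(315-135)) = 34

34


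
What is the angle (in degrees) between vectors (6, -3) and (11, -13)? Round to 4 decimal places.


dot = 6*11 + -3*-13 = 105
|u| = 6.7082, |v| = 17.0294
cos(angle) = 0.9191
angle = 23.1986 degrees

23.1986 degrees


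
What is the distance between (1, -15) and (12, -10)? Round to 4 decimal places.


d = sqrt((12-1)^2 + (-10--15)^2) = 12.083

12.083


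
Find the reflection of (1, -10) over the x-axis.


Reflection across x-axis: (x, y) -> (x, -y)
(1, -10) -> (1, 10)

(1, 10)


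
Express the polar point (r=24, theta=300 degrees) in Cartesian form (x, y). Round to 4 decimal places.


x = 24 * cos(300) = 12
y = 24 * sin(300) = -20.7846

(12, -20.7846)


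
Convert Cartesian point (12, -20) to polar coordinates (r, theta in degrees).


r = sqrt(12^2 + (-20)^2) = 23.3238
theta = atan2(-20, 12) = 300.9638 degrees

r = 23.3238, theta = 300.9638 degrees


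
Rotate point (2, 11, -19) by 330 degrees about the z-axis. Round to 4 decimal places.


x' = 2*cos(330) - 11*sin(330) = 7.2321
y' = 2*sin(330) + 11*cos(330) = 8.5263
z' = -19

(7.2321, 8.5263, -19)


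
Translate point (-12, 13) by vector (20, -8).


Translation: (x+dx, y+dy) = (-12+20, 13+-8) = (8, 5)

(8, 5)


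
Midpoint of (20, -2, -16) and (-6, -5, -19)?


Midpoint = ((20+-6)/2, (-2+-5)/2, (-16+-19)/2) = (7, -3.5, -17.5)

(7, -3.5, -17.5)


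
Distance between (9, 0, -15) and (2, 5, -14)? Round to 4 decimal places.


d = sqrt((2-9)^2 + (5-0)^2 + (-14--15)^2) = 8.6603

8.6603


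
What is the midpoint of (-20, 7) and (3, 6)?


Midpoint = ((-20+3)/2, (7+6)/2) = (-8.5, 6.5)

(-8.5, 6.5)


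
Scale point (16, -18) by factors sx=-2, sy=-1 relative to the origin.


Scaling: (x*sx, y*sy) = (16*-2, -18*-1) = (-32, 18)

(-32, 18)


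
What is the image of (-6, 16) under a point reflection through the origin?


Reflection through origin: (x, y) -> (-x, -y)
(-6, 16) -> (6, -16)

(6, -16)


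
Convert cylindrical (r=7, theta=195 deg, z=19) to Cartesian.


x = 7 * cos(195) = -6.7615
y = 7 * sin(195) = -1.8117
z = 19

(-6.7615, -1.8117, 19)


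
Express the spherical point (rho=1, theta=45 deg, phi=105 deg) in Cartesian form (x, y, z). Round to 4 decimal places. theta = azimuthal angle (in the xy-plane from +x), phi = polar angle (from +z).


x = 1 * sin(105) * cos(45) = 0.683
y = 1 * sin(105) * sin(45) = 0.683
z = 1 * cos(105) = -0.2588

(0.683, 0.683, -0.2588)


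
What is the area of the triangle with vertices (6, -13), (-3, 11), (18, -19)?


Area = |x1(y2-y3) + x2(y3-y1) + x3(y1-y2)| / 2
= |6*(11--19) + -3*(-19--13) + 18*(-13-11)| / 2
= 117

117


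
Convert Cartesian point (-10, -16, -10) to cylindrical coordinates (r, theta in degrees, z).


r = sqrt((-10)^2 + (-16)^2) = 18.868
theta = atan2(-16, -10) = 237.9946 deg
z = -10

r = 18.868, theta = 237.9946 deg, z = -10


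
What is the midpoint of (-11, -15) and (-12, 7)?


Midpoint = ((-11+-12)/2, (-15+7)/2) = (-11.5, -4)

(-11.5, -4)


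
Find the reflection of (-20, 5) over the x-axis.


Reflection across x-axis: (x, y) -> (x, -y)
(-20, 5) -> (-20, -5)

(-20, -5)


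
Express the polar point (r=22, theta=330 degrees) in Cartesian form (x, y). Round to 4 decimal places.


x = 22 * cos(330) = 19.0526
y = 22 * sin(330) = -11

(19.0526, -11)


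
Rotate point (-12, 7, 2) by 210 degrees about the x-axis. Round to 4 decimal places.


x' = -12
y' = 7*cos(210) - 2*sin(210) = -5.0622
z' = 7*sin(210) + 2*cos(210) = -5.2321

(-12, -5.0622, -5.2321)


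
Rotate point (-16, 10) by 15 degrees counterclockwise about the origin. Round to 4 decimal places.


x' = -16*cos(15) - 10*sin(15) = -18.043
y' = -16*sin(15) + 10*cos(15) = 5.5182

(-18.043, 5.5182)


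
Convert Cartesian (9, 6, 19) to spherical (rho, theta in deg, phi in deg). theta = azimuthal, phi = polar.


rho = sqrt(9^2 + 6^2 + 19^2) = 21.8632
theta = atan2(6, 9) = 33.6901 deg
phi = acos(19/21.8632) = 29.6528 deg

rho = 21.8632, theta = 33.6901 deg, phi = 29.6528 deg


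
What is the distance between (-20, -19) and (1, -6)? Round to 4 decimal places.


d = sqrt((1--20)^2 + (-6--19)^2) = 24.6982

24.6982


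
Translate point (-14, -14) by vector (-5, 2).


Translation: (x+dx, y+dy) = (-14+-5, -14+2) = (-19, -12)

(-19, -12)


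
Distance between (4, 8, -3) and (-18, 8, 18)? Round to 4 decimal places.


d = sqrt((-18-4)^2 + (8-8)^2 + (18--3)^2) = 30.4138

30.4138


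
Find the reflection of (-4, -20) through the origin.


Reflection through origin: (x, y) -> (-x, -y)
(-4, -20) -> (4, 20)

(4, 20)


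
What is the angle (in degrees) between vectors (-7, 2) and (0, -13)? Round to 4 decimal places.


dot = -7*0 + 2*-13 = -26
|u| = 7.2801, |v| = 13
cos(angle) = -0.2747
angle = 105.9454 degrees

105.9454 degrees


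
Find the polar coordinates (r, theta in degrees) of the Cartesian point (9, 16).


r = sqrt(9^2 + 16^2) = 18.3576
theta = atan2(16, 9) = 60.6422 degrees

r = 18.3576, theta = 60.6422 degrees


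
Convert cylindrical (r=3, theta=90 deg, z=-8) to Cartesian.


x = 3 * cos(90) = 0
y = 3 * sin(90) = 3
z = -8

(0, 3, -8)


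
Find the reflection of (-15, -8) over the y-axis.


Reflection across y-axis: (x, y) -> (-x, y)
(-15, -8) -> (15, -8)

(15, -8)


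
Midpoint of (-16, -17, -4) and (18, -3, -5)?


Midpoint = ((-16+18)/2, (-17+-3)/2, (-4+-5)/2) = (1, -10, -4.5)

(1, -10, -4.5)


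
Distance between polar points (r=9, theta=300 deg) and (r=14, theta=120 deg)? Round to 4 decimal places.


d = sqrt(r1^2 + r2^2 - 2*r1*r2*cos(t2-t1))
d = sqrt(9^2 + 14^2 - 2*9*14*cos(120-300)) = 23

23


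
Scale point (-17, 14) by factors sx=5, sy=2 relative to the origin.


Scaling: (x*sx, y*sy) = (-17*5, 14*2) = (-85, 28)

(-85, 28)


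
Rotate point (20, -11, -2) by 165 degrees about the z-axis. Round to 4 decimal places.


x' = 20*cos(165) - -11*sin(165) = -16.4715
y' = 20*sin(165) + -11*cos(165) = 15.8016
z' = -2

(-16.4715, 15.8016, -2)


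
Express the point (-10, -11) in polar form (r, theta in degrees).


r = sqrt((-10)^2 + (-11)^2) = 14.8661
theta = atan2(-11, -10) = 227.7263 degrees

r = 14.8661, theta = 227.7263 degrees


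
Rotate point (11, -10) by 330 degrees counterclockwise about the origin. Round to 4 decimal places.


x' = 11*cos(330) - -10*sin(330) = 4.5263
y' = 11*sin(330) + -10*cos(330) = -14.1603

(4.5263, -14.1603)


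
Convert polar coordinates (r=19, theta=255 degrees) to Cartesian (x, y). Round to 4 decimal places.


x = 19 * cos(255) = -4.9176
y = 19 * sin(255) = -18.3526

(-4.9176, -18.3526)


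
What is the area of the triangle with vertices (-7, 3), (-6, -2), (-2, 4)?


Area = |x1(y2-y3) + x2(y3-y1) + x3(y1-y2)| / 2
= |-7*(-2-4) + -6*(4-3) + -2*(3--2)| / 2
= 13

13


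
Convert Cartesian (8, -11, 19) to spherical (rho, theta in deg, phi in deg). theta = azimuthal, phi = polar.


rho = sqrt(8^2 + (-11)^2 + 19^2) = 23.3666
theta = atan2(-11, 8) = 306.0274 deg
phi = acos(19/23.3666) = 35.5976 deg

rho = 23.3666, theta = 306.0274 deg, phi = 35.5976 deg


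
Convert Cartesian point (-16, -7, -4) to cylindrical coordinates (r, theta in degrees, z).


r = sqrt((-16)^2 + (-7)^2) = 17.4642
theta = atan2(-7, -16) = 203.6294 deg
z = -4

r = 17.4642, theta = 203.6294 deg, z = -4


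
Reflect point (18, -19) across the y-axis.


Reflection across y-axis: (x, y) -> (-x, y)
(18, -19) -> (-18, -19)

(-18, -19)


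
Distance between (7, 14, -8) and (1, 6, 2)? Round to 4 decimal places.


d = sqrt((1-7)^2 + (6-14)^2 + (2--8)^2) = 14.1421

14.1421


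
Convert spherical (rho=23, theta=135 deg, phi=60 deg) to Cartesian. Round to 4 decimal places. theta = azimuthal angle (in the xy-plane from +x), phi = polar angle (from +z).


x = 23 * sin(60) * cos(135) = -14.0846
y = 23 * sin(60) * sin(135) = 14.0846
z = 23 * cos(60) = 11.5

(-14.0846, 14.0846, 11.5)


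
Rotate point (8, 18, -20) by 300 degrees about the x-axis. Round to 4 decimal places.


x' = 8
y' = 18*cos(300) - -20*sin(300) = -8.3205
z' = 18*sin(300) + -20*cos(300) = -25.5885

(8, -8.3205, -25.5885)


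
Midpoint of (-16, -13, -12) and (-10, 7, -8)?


Midpoint = ((-16+-10)/2, (-13+7)/2, (-12+-8)/2) = (-13, -3, -10)

(-13, -3, -10)


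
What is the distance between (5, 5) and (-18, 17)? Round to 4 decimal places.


d = sqrt((-18-5)^2 + (17-5)^2) = 25.9422

25.9422


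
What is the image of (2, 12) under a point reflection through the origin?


Reflection through origin: (x, y) -> (-x, -y)
(2, 12) -> (-2, -12)

(-2, -12)


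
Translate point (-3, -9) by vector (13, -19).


Translation: (x+dx, y+dy) = (-3+13, -9+-19) = (10, -28)

(10, -28)


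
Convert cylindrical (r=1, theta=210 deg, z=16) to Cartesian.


x = 1 * cos(210) = -0.866
y = 1 * sin(210) = -0.5
z = 16

(-0.866, -0.5, 16)


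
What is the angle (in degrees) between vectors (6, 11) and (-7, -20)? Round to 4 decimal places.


dot = 6*-7 + 11*-20 = -262
|u| = 12.53, |v| = 21.1896
cos(angle) = -0.9868
angle = 170.6796 degrees

170.6796 degrees


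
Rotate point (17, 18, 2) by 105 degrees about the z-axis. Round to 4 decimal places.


x' = 17*cos(105) - 18*sin(105) = -21.7866
y' = 17*sin(105) + 18*cos(105) = 11.762
z' = 2

(-21.7866, 11.762, 2)


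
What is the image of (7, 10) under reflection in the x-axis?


Reflection across x-axis: (x, y) -> (x, -y)
(7, 10) -> (7, -10)

(7, -10)


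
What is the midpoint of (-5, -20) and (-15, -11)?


Midpoint = ((-5+-15)/2, (-20+-11)/2) = (-10, -15.5)

(-10, -15.5)


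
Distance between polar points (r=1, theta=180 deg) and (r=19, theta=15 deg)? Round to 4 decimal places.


d = sqrt(r1^2 + r2^2 - 2*r1*r2*cos(t2-t1))
d = sqrt(1^2 + 19^2 - 2*1*19*cos(15-180)) = 19.9676

19.9676


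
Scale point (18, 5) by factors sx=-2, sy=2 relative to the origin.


Scaling: (x*sx, y*sy) = (18*-2, 5*2) = (-36, 10)

(-36, 10)


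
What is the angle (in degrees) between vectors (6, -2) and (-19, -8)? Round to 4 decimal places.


dot = 6*-19 + -2*-8 = -98
|u| = 6.3246, |v| = 20.6155
cos(angle) = -0.7516
angle = 138.7314 degrees

138.7314 degrees


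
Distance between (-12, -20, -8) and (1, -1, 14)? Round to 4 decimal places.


d = sqrt((1--12)^2 + (-1--20)^2 + (14--8)^2) = 31.8434

31.8434


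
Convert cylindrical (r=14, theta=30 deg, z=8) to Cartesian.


x = 14 * cos(30) = 12.1244
y = 14 * sin(30) = 7
z = 8

(12.1244, 7, 8)


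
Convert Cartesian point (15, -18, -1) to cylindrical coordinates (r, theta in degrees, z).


r = sqrt(15^2 + (-18)^2) = 23.4307
theta = atan2(-18, 15) = 309.8056 deg
z = -1

r = 23.4307, theta = 309.8056 deg, z = -1


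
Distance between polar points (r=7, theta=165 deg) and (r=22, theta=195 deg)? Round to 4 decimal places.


d = sqrt(r1^2 + r2^2 - 2*r1*r2*cos(t2-t1))
d = sqrt(7^2 + 22^2 - 2*7*22*cos(195-165)) = 16.3176

16.3176


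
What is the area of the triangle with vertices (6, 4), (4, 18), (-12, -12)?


Area = |x1(y2-y3) + x2(y3-y1) + x3(y1-y2)| / 2
= |6*(18--12) + 4*(-12-4) + -12*(4-18)| / 2
= 142

142


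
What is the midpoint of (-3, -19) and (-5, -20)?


Midpoint = ((-3+-5)/2, (-19+-20)/2) = (-4, -19.5)

(-4, -19.5)


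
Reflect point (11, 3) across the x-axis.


Reflection across x-axis: (x, y) -> (x, -y)
(11, 3) -> (11, -3)

(11, -3)


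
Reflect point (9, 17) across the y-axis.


Reflection across y-axis: (x, y) -> (-x, y)
(9, 17) -> (-9, 17)

(-9, 17)


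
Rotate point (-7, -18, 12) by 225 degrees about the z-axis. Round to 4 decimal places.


x' = -7*cos(225) - -18*sin(225) = -7.7782
y' = -7*sin(225) + -18*cos(225) = 17.6777
z' = 12

(-7.7782, 17.6777, 12)


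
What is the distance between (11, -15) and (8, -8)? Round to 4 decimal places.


d = sqrt((8-11)^2 + (-8--15)^2) = 7.6158

7.6158


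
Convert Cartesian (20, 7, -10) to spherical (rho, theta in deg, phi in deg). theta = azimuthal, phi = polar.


rho = sqrt(20^2 + 7^2 + (-10)^2) = 23.4307
theta = atan2(7, 20) = 19.29 deg
phi = acos(-10/23.4307) = 115.264 deg

rho = 23.4307, theta = 19.29 deg, phi = 115.264 deg


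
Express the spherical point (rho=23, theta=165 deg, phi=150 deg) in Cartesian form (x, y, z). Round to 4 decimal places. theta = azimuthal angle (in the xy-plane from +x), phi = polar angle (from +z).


x = 23 * sin(150) * cos(165) = -11.1081
y = 23 * sin(150) * sin(165) = 2.9764
z = 23 * cos(150) = -19.9186

(-11.1081, 2.9764, -19.9186)


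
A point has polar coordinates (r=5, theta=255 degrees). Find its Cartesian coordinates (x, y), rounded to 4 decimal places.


x = 5 * cos(255) = -1.2941
y = 5 * sin(255) = -4.8296

(-1.2941, -4.8296)


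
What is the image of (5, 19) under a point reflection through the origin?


Reflection through origin: (x, y) -> (-x, -y)
(5, 19) -> (-5, -19)

(-5, -19)


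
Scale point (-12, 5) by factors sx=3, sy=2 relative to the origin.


Scaling: (x*sx, y*sy) = (-12*3, 5*2) = (-36, 10)

(-36, 10)


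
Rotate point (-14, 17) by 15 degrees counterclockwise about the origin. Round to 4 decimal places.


x' = -14*cos(15) - 17*sin(15) = -17.9229
y' = -14*sin(15) + 17*cos(15) = 12.7973

(-17.9229, 12.7973)


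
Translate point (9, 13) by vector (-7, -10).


Translation: (x+dx, y+dy) = (9+-7, 13+-10) = (2, 3)

(2, 3)


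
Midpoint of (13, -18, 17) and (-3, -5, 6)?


Midpoint = ((13+-3)/2, (-18+-5)/2, (17+6)/2) = (5, -11.5, 11.5)

(5, -11.5, 11.5)


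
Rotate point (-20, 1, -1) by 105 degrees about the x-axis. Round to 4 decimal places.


x' = -20
y' = 1*cos(105) - -1*sin(105) = 0.7071
z' = 1*sin(105) + -1*cos(105) = 1.2247

(-20, 0.7071, 1.2247)


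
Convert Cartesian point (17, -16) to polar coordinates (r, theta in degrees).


r = sqrt(17^2 + (-16)^2) = 23.3452
theta = atan2(-16, 17) = 316.7357 degrees

r = 23.3452, theta = 316.7357 degrees


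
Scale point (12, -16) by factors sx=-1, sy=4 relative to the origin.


Scaling: (x*sx, y*sy) = (12*-1, -16*4) = (-12, -64)

(-12, -64)


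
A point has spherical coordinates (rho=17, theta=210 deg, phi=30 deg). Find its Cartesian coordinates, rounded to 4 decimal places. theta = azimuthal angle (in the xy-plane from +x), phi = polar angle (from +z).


x = 17 * sin(30) * cos(210) = -7.3612
y = 17 * sin(30) * sin(210) = -4.25
z = 17 * cos(30) = 14.7224

(-7.3612, -4.25, 14.7224)


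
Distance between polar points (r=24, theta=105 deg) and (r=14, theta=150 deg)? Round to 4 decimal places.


d = sqrt(r1^2 + r2^2 - 2*r1*r2*cos(t2-t1))
d = sqrt(24^2 + 14^2 - 2*24*14*cos(150-105)) = 17.2286

17.2286


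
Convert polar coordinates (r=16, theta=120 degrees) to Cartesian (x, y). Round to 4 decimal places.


x = 16 * cos(120) = -8
y = 16 * sin(120) = 13.8564

(-8, 13.8564)


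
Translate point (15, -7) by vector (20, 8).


Translation: (x+dx, y+dy) = (15+20, -7+8) = (35, 1)

(35, 1)


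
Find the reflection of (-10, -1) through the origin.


Reflection through origin: (x, y) -> (-x, -y)
(-10, -1) -> (10, 1)

(10, 1)


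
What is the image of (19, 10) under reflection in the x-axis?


Reflection across x-axis: (x, y) -> (x, -y)
(19, 10) -> (19, -10)

(19, -10)


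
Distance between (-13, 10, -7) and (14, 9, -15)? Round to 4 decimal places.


d = sqrt((14--13)^2 + (9-10)^2 + (-15--7)^2) = 28.178

28.178


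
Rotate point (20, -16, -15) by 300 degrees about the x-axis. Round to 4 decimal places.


x' = 20
y' = -16*cos(300) - -15*sin(300) = -20.9904
z' = -16*sin(300) + -15*cos(300) = 6.3564

(20, -20.9904, 6.3564)


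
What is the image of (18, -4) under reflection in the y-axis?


Reflection across y-axis: (x, y) -> (-x, y)
(18, -4) -> (-18, -4)

(-18, -4)


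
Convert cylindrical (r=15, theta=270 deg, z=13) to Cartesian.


x = 15 * cos(270) = 0
y = 15 * sin(270) = -15
z = 13

(0, -15, 13)


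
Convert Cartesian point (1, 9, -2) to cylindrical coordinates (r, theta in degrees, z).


r = sqrt(1^2 + 9^2) = 9.0554
theta = atan2(9, 1) = 83.6598 deg
z = -2

r = 9.0554, theta = 83.6598 deg, z = -2


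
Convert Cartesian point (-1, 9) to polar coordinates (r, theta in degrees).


r = sqrt((-1)^2 + 9^2) = 9.0554
theta = atan2(9, -1) = 96.3402 degrees

r = 9.0554, theta = 96.3402 degrees


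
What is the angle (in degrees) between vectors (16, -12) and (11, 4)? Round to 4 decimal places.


dot = 16*11 + -12*4 = 128
|u| = 20, |v| = 11.7047
cos(angle) = 0.5468
angle = 56.853 degrees

56.853 degrees


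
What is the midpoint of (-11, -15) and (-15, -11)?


Midpoint = ((-11+-15)/2, (-15+-11)/2) = (-13, -13)

(-13, -13)


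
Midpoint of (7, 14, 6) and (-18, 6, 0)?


Midpoint = ((7+-18)/2, (14+6)/2, (6+0)/2) = (-5.5, 10, 3)

(-5.5, 10, 3)


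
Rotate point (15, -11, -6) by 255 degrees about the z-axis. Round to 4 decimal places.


x' = 15*cos(255) - -11*sin(255) = -14.5075
y' = 15*sin(255) + -11*cos(255) = -11.6419
z' = -6

(-14.5075, -11.6419, -6)


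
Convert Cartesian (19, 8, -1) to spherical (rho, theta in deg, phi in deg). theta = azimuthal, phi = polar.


rho = sqrt(19^2 + 8^2 + (-1)^2) = 20.6398
theta = atan2(8, 19) = 22.8337 deg
phi = acos(-1/20.6398) = 92.7771 deg

rho = 20.6398, theta = 22.8337 deg, phi = 92.7771 deg


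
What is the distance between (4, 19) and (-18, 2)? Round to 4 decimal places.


d = sqrt((-18-4)^2 + (2-19)^2) = 27.8029

27.8029


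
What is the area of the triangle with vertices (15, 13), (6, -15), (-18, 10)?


Area = |x1(y2-y3) + x2(y3-y1) + x3(y1-y2)| / 2
= |15*(-15-10) + 6*(10-13) + -18*(13--15)| / 2
= 448.5

448.5


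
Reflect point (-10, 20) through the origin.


Reflection through origin: (x, y) -> (-x, -y)
(-10, 20) -> (10, -20)

(10, -20)


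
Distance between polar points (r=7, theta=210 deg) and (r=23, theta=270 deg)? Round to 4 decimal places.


d = sqrt(r1^2 + r2^2 - 2*r1*r2*cos(t2-t1))
d = sqrt(7^2 + 23^2 - 2*7*23*cos(270-210)) = 20.4206

20.4206


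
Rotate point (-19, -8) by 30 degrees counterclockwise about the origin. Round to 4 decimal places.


x' = -19*cos(30) - -8*sin(30) = -12.4545
y' = -19*sin(30) + -8*cos(30) = -16.4282

(-12.4545, -16.4282)


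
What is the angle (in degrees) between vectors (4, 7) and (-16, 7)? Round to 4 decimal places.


dot = 4*-16 + 7*7 = -15
|u| = 8.0623, |v| = 17.4642
cos(angle) = -0.1065
angle = 96.1155 degrees

96.1155 degrees


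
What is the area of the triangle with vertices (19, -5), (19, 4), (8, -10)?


Area = |x1(y2-y3) + x2(y3-y1) + x3(y1-y2)| / 2
= |19*(4--10) + 19*(-10--5) + 8*(-5-4)| / 2
= 49.5

49.5


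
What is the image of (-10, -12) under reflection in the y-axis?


Reflection across y-axis: (x, y) -> (-x, y)
(-10, -12) -> (10, -12)

(10, -12)


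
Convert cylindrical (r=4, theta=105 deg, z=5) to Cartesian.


x = 4 * cos(105) = -1.0353
y = 4 * sin(105) = 3.8637
z = 5

(-1.0353, 3.8637, 5)


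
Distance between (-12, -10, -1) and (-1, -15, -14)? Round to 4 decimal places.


d = sqrt((-1--12)^2 + (-15--10)^2 + (-14--1)^2) = 17.7482

17.7482


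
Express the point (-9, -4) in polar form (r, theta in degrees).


r = sqrt((-9)^2 + (-4)^2) = 9.8489
theta = atan2(-4, -9) = 203.9625 degrees

r = 9.8489, theta = 203.9625 degrees


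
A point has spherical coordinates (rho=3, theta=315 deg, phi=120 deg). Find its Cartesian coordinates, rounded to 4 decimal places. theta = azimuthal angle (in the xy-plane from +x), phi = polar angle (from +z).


x = 3 * sin(120) * cos(315) = 1.8371
y = 3 * sin(120) * sin(315) = -1.8371
z = 3 * cos(120) = -1.5

(1.8371, -1.8371, -1.5)


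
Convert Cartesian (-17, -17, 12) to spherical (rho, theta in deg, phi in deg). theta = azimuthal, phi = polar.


rho = sqrt((-17)^2 + (-17)^2 + 12^2) = 26.8701
theta = atan2(-17, -17) = 225 deg
phi = acos(12/26.8701) = 63.4746 deg

rho = 26.8701, theta = 225 deg, phi = 63.4746 deg


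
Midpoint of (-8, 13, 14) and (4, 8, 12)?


Midpoint = ((-8+4)/2, (13+8)/2, (14+12)/2) = (-2, 10.5, 13)

(-2, 10.5, 13)


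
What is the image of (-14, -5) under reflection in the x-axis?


Reflection across x-axis: (x, y) -> (x, -y)
(-14, -5) -> (-14, 5)

(-14, 5)


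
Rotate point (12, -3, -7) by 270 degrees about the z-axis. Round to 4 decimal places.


x' = 12*cos(270) - -3*sin(270) = -3
y' = 12*sin(270) + -3*cos(270) = -12
z' = -7

(-3, -12, -7)


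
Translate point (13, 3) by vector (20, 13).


Translation: (x+dx, y+dy) = (13+20, 3+13) = (33, 16)

(33, 16)


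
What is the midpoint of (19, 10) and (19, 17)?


Midpoint = ((19+19)/2, (10+17)/2) = (19, 13.5)

(19, 13.5)


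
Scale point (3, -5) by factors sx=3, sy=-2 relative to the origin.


Scaling: (x*sx, y*sy) = (3*3, -5*-2) = (9, 10)

(9, 10)


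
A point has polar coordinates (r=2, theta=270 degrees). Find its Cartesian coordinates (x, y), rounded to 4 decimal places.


x = 2 * cos(270) = 0
y = 2 * sin(270) = -2

(0, -2)


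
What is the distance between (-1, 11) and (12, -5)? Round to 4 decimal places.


d = sqrt((12--1)^2 + (-5-11)^2) = 20.6155

20.6155


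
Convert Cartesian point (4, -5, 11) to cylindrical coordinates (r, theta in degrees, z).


r = sqrt(4^2 + (-5)^2) = 6.4031
theta = atan2(-5, 4) = 308.6598 deg
z = 11

r = 6.4031, theta = 308.6598 deg, z = 11


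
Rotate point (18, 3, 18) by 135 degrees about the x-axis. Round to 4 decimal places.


x' = 18
y' = 3*cos(135) - 18*sin(135) = -14.8492
z' = 3*sin(135) + 18*cos(135) = -10.6066

(18, -14.8492, -10.6066)


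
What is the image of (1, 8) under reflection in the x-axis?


Reflection across x-axis: (x, y) -> (x, -y)
(1, 8) -> (1, -8)

(1, -8)


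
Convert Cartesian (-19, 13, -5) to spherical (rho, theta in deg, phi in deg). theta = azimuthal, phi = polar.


rho = sqrt((-19)^2 + 13^2 + (-5)^2) = 23.5584
theta = atan2(13, -19) = 145.6197 deg
phi = acos(-5/23.5584) = 102.2535 deg

rho = 23.5584, theta = 145.6197 deg, phi = 102.2535 deg


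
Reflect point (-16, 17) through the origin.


Reflection through origin: (x, y) -> (-x, -y)
(-16, 17) -> (16, -17)

(16, -17)


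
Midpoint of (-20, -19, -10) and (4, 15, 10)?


Midpoint = ((-20+4)/2, (-19+15)/2, (-10+10)/2) = (-8, -2, 0)

(-8, -2, 0)


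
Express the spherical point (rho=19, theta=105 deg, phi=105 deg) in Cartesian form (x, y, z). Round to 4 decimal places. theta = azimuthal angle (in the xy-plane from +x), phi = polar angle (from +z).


x = 19 * sin(105) * cos(105) = -4.75
y = 19 * sin(105) * sin(105) = 17.7272
z = 19 * cos(105) = -4.9176

(-4.75, 17.7272, -4.9176)


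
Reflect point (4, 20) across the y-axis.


Reflection across y-axis: (x, y) -> (-x, y)
(4, 20) -> (-4, 20)

(-4, 20)


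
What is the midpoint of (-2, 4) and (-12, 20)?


Midpoint = ((-2+-12)/2, (4+20)/2) = (-7, 12)

(-7, 12)


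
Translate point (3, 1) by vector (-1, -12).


Translation: (x+dx, y+dy) = (3+-1, 1+-12) = (2, -11)

(2, -11)


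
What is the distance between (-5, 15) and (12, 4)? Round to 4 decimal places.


d = sqrt((12--5)^2 + (4-15)^2) = 20.2485

20.2485


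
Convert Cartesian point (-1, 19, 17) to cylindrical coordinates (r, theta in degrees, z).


r = sqrt((-1)^2 + 19^2) = 19.0263
theta = atan2(19, -1) = 93.0128 deg
z = 17

r = 19.0263, theta = 93.0128 deg, z = 17


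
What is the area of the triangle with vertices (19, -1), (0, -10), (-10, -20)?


Area = |x1(y2-y3) + x2(y3-y1) + x3(y1-y2)| / 2
= |19*(-10--20) + 0*(-20--1) + -10*(-1--10)| / 2
= 50

50


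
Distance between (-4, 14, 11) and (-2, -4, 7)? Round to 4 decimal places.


d = sqrt((-2--4)^2 + (-4-14)^2 + (7-11)^2) = 18.5472

18.5472


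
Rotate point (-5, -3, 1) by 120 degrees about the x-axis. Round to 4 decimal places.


x' = -5
y' = -3*cos(120) - 1*sin(120) = 0.634
z' = -3*sin(120) + 1*cos(120) = -3.0981

(-5, 0.634, -3.0981)


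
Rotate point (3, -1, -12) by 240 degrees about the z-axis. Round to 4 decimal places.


x' = 3*cos(240) - -1*sin(240) = -2.366
y' = 3*sin(240) + -1*cos(240) = -2.0981
z' = -12

(-2.366, -2.0981, -12)


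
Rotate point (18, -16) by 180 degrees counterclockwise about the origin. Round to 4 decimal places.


x' = 18*cos(180) - -16*sin(180) = -18
y' = 18*sin(180) + -16*cos(180) = 16

(-18, 16)


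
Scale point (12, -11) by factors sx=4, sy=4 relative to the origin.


Scaling: (x*sx, y*sy) = (12*4, -11*4) = (48, -44)

(48, -44)


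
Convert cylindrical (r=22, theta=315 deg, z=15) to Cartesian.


x = 22 * cos(315) = 15.5563
y = 22 * sin(315) = -15.5563
z = 15

(15.5563, -15.5563, 15)


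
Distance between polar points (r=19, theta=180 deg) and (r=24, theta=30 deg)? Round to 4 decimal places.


d = sqrt(r1^2 + r2^2 - 2*r1*r2*cos(t2-t1))
d = sqrt(19^2 + 24^2 - 2*19*24*cos(30-180)) = 41.555

41.555


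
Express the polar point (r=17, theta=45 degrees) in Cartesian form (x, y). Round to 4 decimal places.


x = 17 * cos(45) = 12.0208
y = 17 * sin(45) = 12.0208

(12.0208, 12.0208)


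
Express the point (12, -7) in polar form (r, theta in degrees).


r = sqrt(12^2 + (-7)^2) = 13.8924
theta = atan2(-7, 12) = 329.7436 degrees

r = 13.8924, theta = 329.7436 degrees


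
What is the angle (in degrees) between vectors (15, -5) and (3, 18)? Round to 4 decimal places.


dot = 15*3 + -5*18 = -45
|u| = 15.8114, |v| = 18.2483
cos(angle) = -0.156
angle = 98.9726 degrees

98.9726 degrees


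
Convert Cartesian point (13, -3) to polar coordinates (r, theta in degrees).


r = sqrt(13^2 + (-3)^2) = 13.3417
theta = atan2(-3, 13) = 347.0054 degrees

r = 13.3417, theta = 347.0054 degrees


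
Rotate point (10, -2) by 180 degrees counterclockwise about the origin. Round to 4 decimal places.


x' = 10*cos(180) - -2*sin(180) = -10
y' = 10*sin(180) + -2*cos(180) = 2

(-10, 2)


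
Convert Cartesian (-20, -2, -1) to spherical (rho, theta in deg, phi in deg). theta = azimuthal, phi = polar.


rho = sqrt((-20)^2 + (-2)^2 + (-1)^2) = 20.1246
theta = atan2(-2, -20) = 185.7106 deg
phi = acos(-1/20.1246) = 92.8482 deg

rho = 20.1246, theta = 185.7106 deg, phi = 92.8482 deg


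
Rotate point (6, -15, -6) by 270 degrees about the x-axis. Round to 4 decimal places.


x' = 6
y' = -15*cos(270) - -6*sin(270) = -6
z' = -15*sin(270) + -6*cos(270) = 15

(6, -6, 15)


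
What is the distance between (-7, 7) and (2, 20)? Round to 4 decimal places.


d = sqrt((2--7)^2 + (20-7)^2) = 15.8114

15.8114


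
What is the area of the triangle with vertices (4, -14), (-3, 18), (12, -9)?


Area = |x1(y2-y3) + x2(y3-y1) + x3(y1-y2)| / 2
= |4*(18--9) + -3*(-9--14) + 12*(-14-18)| / 2
= 145.5

145.5


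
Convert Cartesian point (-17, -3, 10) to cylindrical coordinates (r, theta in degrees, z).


r = sqrt((-17)^2 + (-3)^2) = 17.2627
theta = atan2(-3, -17) = 190.008 deg
z = 10

r = 17.2627, theta = 190.008 deg, z = 10


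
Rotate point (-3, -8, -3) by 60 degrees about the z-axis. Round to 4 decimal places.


x' = -3*cos(60) - -8*sin(60) = 5.4282
y' = -3*sin(60) + -8*cos(60) = -6.5981
z' = -3

(5.4282, -6.5981, -3)


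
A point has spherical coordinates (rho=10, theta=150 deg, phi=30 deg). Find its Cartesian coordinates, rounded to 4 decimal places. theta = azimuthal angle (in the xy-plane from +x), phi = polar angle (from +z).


x = 10 * sin(30) * cos(150) = -4.3301
y = 10 * sin(30) * sin(150) = 2.5
z = 10 * cos(30) = 8.6603

(-4.3301, 2.5, 8.6603)


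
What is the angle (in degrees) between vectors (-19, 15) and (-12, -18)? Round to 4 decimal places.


dot = -19*-12 + 15*-18 = -42
|u| = 24.2074, |v| = 21.6333
cos(angle) = -0.0802
angle = 94.6001 degrees

94.6001 degrees


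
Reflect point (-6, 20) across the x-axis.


Reflection across x-axis: (x, y) -> (x, -y)
(-6, 20) -> (-6, -20)

(-6, -20)


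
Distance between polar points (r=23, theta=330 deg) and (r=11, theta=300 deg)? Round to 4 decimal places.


d = sqrt(r1^2 + r2^2 - 2*r1*r2*cos(t2-t1))
d = sqrt(23^2 + 11^2 - 2*23*11*cos(300-330)) = 14.553

14.553


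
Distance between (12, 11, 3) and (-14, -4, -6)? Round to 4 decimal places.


d = sqrt((-14-12)^2 + (-4-11)^2 + (-6-3)^2) = 31.3369

31.3369


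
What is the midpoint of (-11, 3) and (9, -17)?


Midpoint = ((-11+9)/2, (3+-17)/2) = (-1, -7)

(-1, -7)


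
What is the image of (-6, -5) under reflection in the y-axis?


Reflection across y-axis: (x, y) -> (-x, y)
(-6, -5) -> (6, -5)

(6, -5)


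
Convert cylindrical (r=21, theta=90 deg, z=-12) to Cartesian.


x = 21 * cos(90) = 0
y = 21 * sin(90) = 21
z = -12

(0, 21, -12)


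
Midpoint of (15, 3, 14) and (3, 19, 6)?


Midpoint = ((15+3)/2, (3+19)/2, (14+6)/2) = (9, 11, 10)

(9, 11, 10)


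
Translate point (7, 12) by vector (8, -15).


Translation: (x+dx, y+dy) = (7+8, 12+-15) = (15, -3)

(15, -3)


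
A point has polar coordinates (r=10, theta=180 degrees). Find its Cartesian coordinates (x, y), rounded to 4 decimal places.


x = 10 * cos(180) = -10
y = 10 * sin(180) = 0

(-10, 0)


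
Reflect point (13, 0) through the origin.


Reflection through origin: (x, y) -> (-x, -y)
(13, 0) -> (-13, 0)

(-13, 0)


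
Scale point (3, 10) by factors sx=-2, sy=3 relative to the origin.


Scaling: (x*sx, y*sy) = (3*-2, 10*3) = (-6, 30)

(-6, 30)


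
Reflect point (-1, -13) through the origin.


Reflection through origin: (x, y) -> (-x, -y)
(-1, -13) -> (1, 13)

(1, 13)


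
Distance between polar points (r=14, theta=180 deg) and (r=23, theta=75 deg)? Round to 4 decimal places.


d = sqrt(r1^2 + r2^2 - 2*r1*r2*cos(t2-t1))
d = sqrt(14^2 + 23^2 - 2*14*23*cos(75-180)) = 29.861

29.861


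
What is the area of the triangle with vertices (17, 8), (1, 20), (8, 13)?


Area = |x1(y2-y3) + x2(y3-y1) + x3(y1-y2)| / 2
= |17*(20-13) + 1*(13-8) + 8*(8-20)| / 2
= 14

14


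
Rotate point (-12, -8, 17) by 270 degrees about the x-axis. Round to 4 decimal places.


x' = -12
y' = -8*cos(270) - 17*sin(270) = 17
z' = -8*sin(270) + 17*cos(270) = 8

(-12, 17, 8)


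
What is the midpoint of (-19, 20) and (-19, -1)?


Midpoint = ((-19+-19)/2, (20+-1)/2) = (-19, 9.5)

(-19, 9.5)


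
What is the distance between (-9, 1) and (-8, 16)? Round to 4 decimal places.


d = sqrt((-8--9)^2 + (16-1)^2) = 15.0333

15.0333


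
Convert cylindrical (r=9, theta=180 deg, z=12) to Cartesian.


x = 9 * cos(180) = -9
y = 9 * sin(180) = 0
z = 12

(-9, 0, 12)


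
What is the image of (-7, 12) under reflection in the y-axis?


Reflection across y-axis: (x, y) -> (-x, y)
(-7, 12) -> (7, 12)

(7, 12)


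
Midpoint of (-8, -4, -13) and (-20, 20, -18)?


Midpoint = ((-8+-20)/2, (-4+20)/2, (-13+-18)/2) = (-14, 8, -15.5)

(-14, 8, -15.5)


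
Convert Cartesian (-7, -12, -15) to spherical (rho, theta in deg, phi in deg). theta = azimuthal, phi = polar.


rho = sqrt((-7)^2 + (-12)^2 + (-15)^2) = 20.445
theta = atan2(-12, -7) = 239.7436 deg
phi = acos(-15/20.445) = 137.1953 deg

rho = 20.445, theta = 239.7436 deg, phi = 137.1953 deg


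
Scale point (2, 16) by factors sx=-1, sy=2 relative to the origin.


Scaling: (x*sx, y*sy) = (2*-1, 16*2) = (-2, 32)

(-2, 32)


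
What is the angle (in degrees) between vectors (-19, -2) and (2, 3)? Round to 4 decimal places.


dot = -19*2 + -2*3 = -44
|u| = 19.105, |v| = 3.6056
cos(angle) = -0.6388
angle = 129.6991 degrees

129.6991 degrees
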